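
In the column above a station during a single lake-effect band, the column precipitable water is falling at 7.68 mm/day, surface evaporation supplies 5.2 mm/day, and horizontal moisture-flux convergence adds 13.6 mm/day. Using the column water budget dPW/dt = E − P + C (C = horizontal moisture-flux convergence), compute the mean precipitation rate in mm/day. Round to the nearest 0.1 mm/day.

dPW/dt = -7.68 mm/day.
P = E + C − dPW/dt = 5.2 + (13.6) − (-7.68) = 26.5 mm/day.

P ≈ 26.5 mm/day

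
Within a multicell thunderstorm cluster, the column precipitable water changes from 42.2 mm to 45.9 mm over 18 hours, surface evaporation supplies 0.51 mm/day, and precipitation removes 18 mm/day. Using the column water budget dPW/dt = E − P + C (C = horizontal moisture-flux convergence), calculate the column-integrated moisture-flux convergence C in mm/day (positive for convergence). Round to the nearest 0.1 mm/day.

C ≈ 22.4 mm/day

dPW/dt = (45.9 − 42.2) mm / (18/24 day) = +4.933 mm/day.
C = dPW/dt − E + P = (+4.933) − 0.51 + 18 = 22.4 mm/day.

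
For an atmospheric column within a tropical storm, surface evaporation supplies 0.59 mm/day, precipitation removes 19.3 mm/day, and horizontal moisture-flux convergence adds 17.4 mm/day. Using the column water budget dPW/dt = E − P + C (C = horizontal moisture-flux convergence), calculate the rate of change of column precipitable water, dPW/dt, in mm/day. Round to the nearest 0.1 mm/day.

dPW/dt = E − P + C = 0.59 − 19.3 + (17.4) = -1.3 mm/day.

dPW/dt ≈ -1.3 mm/day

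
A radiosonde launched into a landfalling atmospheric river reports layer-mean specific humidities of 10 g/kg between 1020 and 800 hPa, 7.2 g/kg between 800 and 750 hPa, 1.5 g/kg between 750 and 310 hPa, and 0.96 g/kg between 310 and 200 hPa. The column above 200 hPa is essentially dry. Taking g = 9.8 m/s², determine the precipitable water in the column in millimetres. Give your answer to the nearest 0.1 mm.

Precipitable water is the column-integrated vapour mass per unit area: PW = (1/g) Σ q̄ Δp, with q in kg/kg and Δp in Pa (1 kg/m² of water = 1 mm).
Layer 1020–800 hPa: Δp = 220 hPa = 22000 Pa, q̄ = 0.01 kg/kg → 0.01 × 22000 / 9.8 = 22.45 mm
Layer 800–750 hPa: Δp = 50 hPa = 5000 Pa, q̄ = 0.0072 kg/kg → 0.0072 × 5000 / 9.8 = 3.67 mm
Layer 750–310 hPa: Δp = 440 hPa = 44000 Pa, q̄ = 0.0015 kg/kg → 0.0015 × 44000 / 9.8 = 6.73 mm
Layer 310–200 hPa: Δp = 110 hPa = 11000 Pa, q̄ = 0.00096 kg/kg → 0.00096 × 11000 / 9.8 = 1.08 mm
PW = 22.45 + 3.67 + 6.73 + 1.08 = 33.93 ≈ 33.9 mm.

PW ≈ 33.9 mm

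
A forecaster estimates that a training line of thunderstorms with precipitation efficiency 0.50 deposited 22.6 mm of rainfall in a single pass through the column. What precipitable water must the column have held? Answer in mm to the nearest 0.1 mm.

PW ≈ 45.2 mm

PW = rainfall / ε = 22.6 / 0.50 = 45.2 mm.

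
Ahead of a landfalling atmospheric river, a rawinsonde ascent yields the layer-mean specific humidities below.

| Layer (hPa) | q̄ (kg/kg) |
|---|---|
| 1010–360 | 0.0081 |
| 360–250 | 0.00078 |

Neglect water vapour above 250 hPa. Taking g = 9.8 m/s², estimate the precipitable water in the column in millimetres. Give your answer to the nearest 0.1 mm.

PW ≈ 54.6 mm

Precipitable water is the column-integrated vapour mass per unit area: PW = (1/g) Σ q̄ Δp, with q in kg/kg and Δp in Pa (1 kg/m² of water = 1 mm).
Layer 1010–360 hPa: Δp = 650 hPa = 65000 Pa, q̄ = 0.0081 kg/kg → 0.0081 × 65000 / 9.8 = 53.72 mm
Layer 360–250 hPa: Δp = 110 hPa = 11000 Pa, q̄ = 0.00078 kg/kg → 0.00078 × 11000 / 9.8 = 0.88 mm
PW = 53.72 + 0.88 = 54.60 ≈ 54.6 mm.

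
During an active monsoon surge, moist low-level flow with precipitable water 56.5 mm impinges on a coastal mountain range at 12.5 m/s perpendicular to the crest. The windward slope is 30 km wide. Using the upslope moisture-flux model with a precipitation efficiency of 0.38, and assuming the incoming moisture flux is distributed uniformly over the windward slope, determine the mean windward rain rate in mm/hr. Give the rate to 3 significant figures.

R ≈ 32.2 mm/hr

Incoming column moisture flux per unit ridge length: F = V × PW = 12.5 × 56.5 = 706.25 mm·m/s.
Spread over the 30 km slope with efficiency ε = 0.38: R = ε·F/W = 0.38 × 706.25 / 30000 m = 8.946e-03 mm/s.
R = 8.946e-03 × 3600 = 32.2 mm/hr.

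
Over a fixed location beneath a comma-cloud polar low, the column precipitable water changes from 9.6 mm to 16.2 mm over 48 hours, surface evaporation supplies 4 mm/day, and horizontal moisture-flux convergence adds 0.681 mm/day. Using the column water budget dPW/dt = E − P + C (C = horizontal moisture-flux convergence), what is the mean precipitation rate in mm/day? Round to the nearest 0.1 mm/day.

P ≈ 1.4 mm/day

dPW/dt = (16.2 − 9.6) mm / (48/24 day) = +3.300 mm/day.
P = E + C − dPW/dt = 4 + (0.681) − (+3.300) = 1.4 mm/day.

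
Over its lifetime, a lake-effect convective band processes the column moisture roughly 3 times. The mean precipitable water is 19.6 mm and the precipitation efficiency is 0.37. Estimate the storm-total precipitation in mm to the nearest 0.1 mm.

Each cycle deposits ε × PW = 0.37 × 19.6 = 7.252 mm.
Over 3 cycles: 3 × 7.252 = 21.8 mm.

precipitation ≈ 21.8 mm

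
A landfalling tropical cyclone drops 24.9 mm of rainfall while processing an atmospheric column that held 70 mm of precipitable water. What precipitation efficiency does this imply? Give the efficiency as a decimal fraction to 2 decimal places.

ε ≈ 0.36

ε = rainfall / PW = 24.9 / 70 = 0.36.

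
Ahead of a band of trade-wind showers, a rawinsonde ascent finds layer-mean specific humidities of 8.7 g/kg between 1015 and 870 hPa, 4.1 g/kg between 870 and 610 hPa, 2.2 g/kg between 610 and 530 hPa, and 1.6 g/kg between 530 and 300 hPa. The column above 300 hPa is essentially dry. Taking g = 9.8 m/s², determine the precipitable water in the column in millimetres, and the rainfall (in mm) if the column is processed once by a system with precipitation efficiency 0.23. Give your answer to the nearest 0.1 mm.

PW ≈ 29.3 mm; rainfall ≈ 6.7 mm

Precipitable water is the column-integrated vapour mass per unit area: PW = (1/g) Σ q̄ Δp, with q in kg/kg and Δp in Pa (1 kg/m² of water = 1 mm).
Layer 1015–870 hPa: Δp = 145 hPa = 14500 Pa, q̄ = 0.0087 kg/kg → 0.0087 × 14500 / 9.8 = 12.87 mm
Layer 870–610 hPa: Δp = 260 hPa = 26000 Pa, q̄ = 0.0041 kg/kg → 0.0041 × 26000 / 9.8 = 10.88 mm
Layer 610–530 hPa: Δp = 80 hPa = 8000 Pa, q̄ = 0.0022 kg/kg → 0.0022 × 8000 / 9.8 = 1.80 mm
Layer 530–300 hPa: Δp = 230 hPa = 23000 Pa, q̄ = 0.0016 kg/kg → 0.0016 × 23000 / 9.8 = 3.76 mm
PW = 12.87 + 10.88 + 1.80 + 3.76 = 29.31 ≈ 29.3 mm.
Rainfall = ε × PW = 0.23 × 29.3 = 6.7 mm.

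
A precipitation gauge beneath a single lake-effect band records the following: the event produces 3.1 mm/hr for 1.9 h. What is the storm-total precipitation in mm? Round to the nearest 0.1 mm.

Total = Σ Rᵢ Δtᵢ = 3.1 × 1.9
      = 5.89 = 5.9 mm.

total ≈ 5.9 mm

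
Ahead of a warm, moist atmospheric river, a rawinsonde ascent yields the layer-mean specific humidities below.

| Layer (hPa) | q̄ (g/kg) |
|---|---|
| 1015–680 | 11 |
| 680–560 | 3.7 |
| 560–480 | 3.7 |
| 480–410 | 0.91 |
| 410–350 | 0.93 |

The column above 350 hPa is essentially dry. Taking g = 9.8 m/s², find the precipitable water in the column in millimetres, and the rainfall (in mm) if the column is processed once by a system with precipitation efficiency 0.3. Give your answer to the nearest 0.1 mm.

Precipitable water is the column-integrated vapour mass per unit area: PW = (1/g) Σ q̄ Δp, with q in kg/kg and Δp in Pa (1 kg/m² of water = 1 mm).
Layer 1015–680 hPa: Δp = 335 hPa = 33500 Pa, q̄ = 0.011 kg/kg → 0.011 × 33500 / 9.8 = 37.60 mm
Layer 680–560 hPa: Δp = 120 hPa = 12000 Pa, q̄ = 0.0037 kg/kg → 0.0037 × 12000 / 9.8 = 4.53 mm
Layer 560–480 hPa: Δp = 80 hPa = 8000 Pa, q̄ = 0.0037 kg/kg → 0.0037 × 8000 / 9.8 = 3.02 mm
Layer 480–410 hPa: Δp = 70 hPa = 7000 Pa, q̄ = 0.00091 kg/kg → 0.00091 × 7000 / 9.8 = 0.65 mm
Layer 410–350 hPa: Δp = 60 hPa = 6000 Pa, q̄ = 0.00093 kg/kg → 0.00093 × 6000 / 9.8 = 0.57 mm
PW = 37.60 + 4.53 + 3.02 + 0.65 + 0.57 = 46.37 ≈ 46.4 mm.
Rainfall = ε × PW = 0.3 × 46.4 = 13.9 mm.

PW ≈ 46.4 mm; rainfall ≈ 13.9 mm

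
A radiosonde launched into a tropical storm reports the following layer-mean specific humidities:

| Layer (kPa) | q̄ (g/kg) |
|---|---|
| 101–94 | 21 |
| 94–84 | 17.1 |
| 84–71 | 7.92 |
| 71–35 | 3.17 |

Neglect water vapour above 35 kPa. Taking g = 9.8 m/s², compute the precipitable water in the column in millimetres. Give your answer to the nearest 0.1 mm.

Precipitable water is the column-integrated vapour mass per unit area: PW = (1/g) Σ q̄ Δp, with q in kg/kg and Δp in Pa (1 kg/m² of water = 1 mm).
Layer 101–94 kPa: Δp = 70 hPa = 7000 Pa, q̄ = 0.021 kg/kg → 0.021 × 7000 / 9.8 = 15.00 mm
Layer 94–84 kPa: Δp = 100 hPa = 10000 Pa, q̄ = 0.0171 kg/kg → 0.0171 × 10000 / 9.8 = 17.45 mm
Layer 84–71 kPa: Δp = 130 hPa = 13000 Pa, q̄ = 0.00792 kg/kg → 0.00792 × 13000 / 9.8 = 10.51 mm
Layer 71–35 kPa: Δp = 360 hPa = 36000 Pa, q̄ = 0.00317 kg/kg → 0.00317 × 36000 / 9.8 = 11.64 mm
PW = 15.00 + 17.45 + 10.51 + 11.64 = 54.60 ≈ 54.6 mm.

PW ≈ 54.6 mm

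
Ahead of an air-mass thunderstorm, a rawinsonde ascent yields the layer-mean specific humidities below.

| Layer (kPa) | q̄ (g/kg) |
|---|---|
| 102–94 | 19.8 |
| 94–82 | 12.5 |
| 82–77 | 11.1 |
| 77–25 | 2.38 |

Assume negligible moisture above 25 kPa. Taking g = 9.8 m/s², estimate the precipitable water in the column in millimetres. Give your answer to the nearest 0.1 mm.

Precipitable water is the column-integrated vapour mass per unit area: PW = (1/g) Σ q̄ Δp, with q in kg/kg and Δp in Pa (1 kg/m² of water = 1 mm).
Layer 102–94 kPa: Δp = 80 hPa = 8000 Pa, q̄ = 0.0198 kg/kg → 0.0198 × 8000 / 9.8 = 16.16 mm
Layer 94–82 kPa: Δp = 120 hPa = 12000 Pa, q̄ = 0.0125 kg/kg → 0.0125 × 12000 / 9.8 = 15.31 mm
Layer 82–77 kPa: Δp = 50 hPa = 5000 Pa, q̄ = 0.0111 kg/kg → 0.0111 × 5000 / 9.8 = 5.66 mm
Layer 77–25 kPa: Δp = 520 hPa = 52000 Pa, q̄ = 0.00238 kg/kg → 0.00238 × 52000 / 9.8 = 12.63 mm
PW = 16.16 + 15.31 + 5.66 + 12.63 = 49.76 ≈ 49.8 mm.

PW ≈ 49.8 mm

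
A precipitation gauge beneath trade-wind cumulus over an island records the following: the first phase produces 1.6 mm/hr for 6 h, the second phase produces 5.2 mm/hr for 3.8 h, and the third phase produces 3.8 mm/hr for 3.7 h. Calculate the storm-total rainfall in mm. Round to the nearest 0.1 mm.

Total = Σ Rᵢ Δtᵢ = 1.6 × 6 + 5.2 × 3.8 + 3.8 × 3.7
      = 9.6 + 19.76 + 14.06 = 43.4 mm.

total ≈ 43.4 mm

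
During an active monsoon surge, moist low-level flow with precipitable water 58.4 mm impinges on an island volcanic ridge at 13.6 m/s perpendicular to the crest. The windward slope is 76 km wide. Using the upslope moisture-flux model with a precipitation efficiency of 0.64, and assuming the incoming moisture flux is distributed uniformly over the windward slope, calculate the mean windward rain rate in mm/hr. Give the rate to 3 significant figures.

Incoming column moisture flux per unit ridge length: F = V × PW = 13.6 × 58.4 = 794.24 mm·m/s.
Spread over the 76 km slope with efficiency ε = 0.64: R = ε·F/W = 0.64 × 794.24 / 76000 m = 6.688e-03 mm/s.
R = 6.688e-03 × 3600 = 24.1 mm/hr.

R ≈ 24.1 mm/hr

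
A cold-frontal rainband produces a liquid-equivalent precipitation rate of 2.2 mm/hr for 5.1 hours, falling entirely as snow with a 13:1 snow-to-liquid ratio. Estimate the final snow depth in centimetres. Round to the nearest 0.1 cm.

snow depth ≈ 14.6 cm

Liquid-equivalent depth = 2.2 × 5.1 = 11.22 mm.
Snow depth = 11.22 mm × 13 = 145.86 mm = 14.6 cm.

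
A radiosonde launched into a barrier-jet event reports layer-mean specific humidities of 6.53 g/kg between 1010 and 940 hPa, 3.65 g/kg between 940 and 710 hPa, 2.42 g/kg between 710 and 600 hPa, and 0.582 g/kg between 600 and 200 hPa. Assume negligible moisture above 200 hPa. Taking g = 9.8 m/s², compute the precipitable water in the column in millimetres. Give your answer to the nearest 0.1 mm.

PW ≈ 18.3 mm

Precipitable water is the column-integrated vapour mass per unit area: PW = (1/g) Σ q̄ Δp, with q in kg/kg and Δp in Pa (1 kg/m² of water = 1 mm).
Layer 1010–940 hPa: Δp = 70 hPa = 7000 Pa, q̄ = 0.00653 kg/kg → 0.00653 × 7000 / 9.8 = 4.66 mm
Layer 940–710 hPa: Δp = 230 hPa = 23000 Pa, q̄ = 0.00365 kg/kg → 0.00365 × 23000 / 9.8 = 8.57 mm
Layer 710–600 hPa: Δp = 110 hPa = 11000 Pa, q̄ = 0.00242 kg/kg → 0.00242 × 11000 / 9.8 = 2.72 mm
Layer 600–200 hPa: Δp = 400 hPa = 40000 Pa, q̄ = 0.000582 kg/kg → 0.000582 × 40000 / 9.8 = 2.38 mm
PW = 4.66 + 8.57 + 2.72 + 2.38 = 18.33 ≈ 18.3 mm.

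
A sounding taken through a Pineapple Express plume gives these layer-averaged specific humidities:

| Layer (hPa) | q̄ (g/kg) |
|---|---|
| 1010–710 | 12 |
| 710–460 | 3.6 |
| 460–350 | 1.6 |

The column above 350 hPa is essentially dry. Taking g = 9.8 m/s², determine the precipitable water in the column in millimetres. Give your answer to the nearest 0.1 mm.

PW ≈ 47.7 mm

Precipitable water is the column-integrated vapour mass per unit area: PW = (1/g) Σ q̄ Δp, with q in kg/kg and Δp in Pa (1 kg/m² of water = 1 mm).
Layer 1010–710 hPa: Δp = 300 hPa = 30000 Pa, q̄ = 0.012 kg/kg → 0.012 × 30000 / 9.8 = 36.73 mm
Layer 710–460 hPa: Δp = 250 hPa = 25000 Pa, q̄ = 0.0036 kg/kg → 0.0036 × 25000 / 9.8 = 9.18 mm
Layer 460–350 hPa: Δp = 110 hPa = 11000 Pa, q̄ = 0.0016 kg/kg → 0.0016 × 11000 / 9.8 = 1.80 mm
PW = 36.73 + 9.18 + 1.80 = 47.71 ≈ 47.7 mm.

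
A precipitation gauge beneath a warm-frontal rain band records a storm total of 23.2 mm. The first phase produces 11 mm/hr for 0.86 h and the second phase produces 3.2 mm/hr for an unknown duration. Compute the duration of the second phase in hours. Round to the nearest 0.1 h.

duration ≈ 4.3 h

Known phases: 11 × 0.86 = 9.46 mm.
Remaining depth = 23.2 − 9.46 = 13.74 mm.
Duration = 13.74 / 3.2 = 4.3 h.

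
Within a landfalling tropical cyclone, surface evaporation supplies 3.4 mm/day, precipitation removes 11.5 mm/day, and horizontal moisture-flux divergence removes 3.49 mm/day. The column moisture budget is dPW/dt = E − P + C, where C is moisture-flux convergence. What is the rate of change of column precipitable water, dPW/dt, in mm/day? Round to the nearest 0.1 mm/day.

dPW/dt ≈ -11.6 mm/day

dPW/dt = E − P + C = 3.4 − 11.5 + (-3.49) = -11.6 mm/day.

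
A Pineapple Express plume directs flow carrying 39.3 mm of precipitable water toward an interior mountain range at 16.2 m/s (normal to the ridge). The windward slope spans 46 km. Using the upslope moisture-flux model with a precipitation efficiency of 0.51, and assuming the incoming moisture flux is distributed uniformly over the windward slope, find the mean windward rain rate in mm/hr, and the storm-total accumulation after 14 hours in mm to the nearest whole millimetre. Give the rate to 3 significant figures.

Incoming column moisture flux per unit ridge length: F = V × PW = 16.2 × 39.3 = 636.66 mm·m/s.
Spread over the 46 km slope with efficiency ε = 0.51: R = ε·F/W = 0.51 × 636.66 / 46000 m = 7.059e-03 mm/s.
R = 7.059e-03 × 3600 = 25.4 mm/hr.
Over 14 h: total = 25.4 × 14 = 355.6 ≈ 356 mm.

R ≈ 25.4 mm/hr; total ≈ 356 mm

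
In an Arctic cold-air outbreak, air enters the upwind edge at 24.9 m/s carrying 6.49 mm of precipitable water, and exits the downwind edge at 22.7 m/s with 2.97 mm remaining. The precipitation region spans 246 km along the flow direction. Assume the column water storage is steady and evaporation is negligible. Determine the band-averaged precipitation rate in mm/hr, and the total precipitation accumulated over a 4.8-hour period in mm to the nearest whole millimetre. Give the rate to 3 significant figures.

R ≈ 1.38 mm/hr; total ≈ 7 mm

Column moisture flux per unit crosswind length is F = V × PW.
Inflow: F_in = 24.9 × 6.49 = 161.601 mm·m/s
Outflow: F_out = 22.7 × 2.97 = 67.419 mm·m/s
Steady-state rate R = (F_in − F_out)/L = (161.601 − 67.419) / 246000 m = 3.829e-04 mm/s.
R = 3.829e-04 × 3600 = 1.38 mm/hr.
Over 4.8 h: total = 1.38 × 4.8 = 6.624 ≈ 7 mm.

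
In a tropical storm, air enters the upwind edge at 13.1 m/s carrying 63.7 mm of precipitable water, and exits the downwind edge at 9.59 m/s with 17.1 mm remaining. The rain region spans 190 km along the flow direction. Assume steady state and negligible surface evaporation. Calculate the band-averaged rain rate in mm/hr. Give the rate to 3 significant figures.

R ≈ 12.7 mm/hr

Column moisture flux per unit crosswind length is F = V × PW.
Inflow: F_in = 13.1 × 63.7 = 834.47 mm·m/s
Outflow: F_out = 9.59 × 17.1 = 163.989 mm·m/s
Steady-state rate R = (F_in − F_out)/L = (834.47 − 163.989) / 190000 m = 3.529e-03 mm/s.
R = 3.529e-03 × 3600 = 12.7 mm/hr.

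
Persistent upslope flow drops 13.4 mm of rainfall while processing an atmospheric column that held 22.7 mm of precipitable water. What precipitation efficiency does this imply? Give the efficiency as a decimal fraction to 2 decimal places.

ε = rainfall / PW = 13.4 / 22.7 = 0.59.

ε ≈ 0.59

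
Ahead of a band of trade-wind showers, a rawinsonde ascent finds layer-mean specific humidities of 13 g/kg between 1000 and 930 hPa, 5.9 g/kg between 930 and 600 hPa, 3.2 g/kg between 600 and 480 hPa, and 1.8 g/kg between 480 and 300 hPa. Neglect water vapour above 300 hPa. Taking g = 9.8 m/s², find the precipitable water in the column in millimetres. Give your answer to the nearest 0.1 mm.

Precipitable water is the column-integrated vapour mass per unit area: PW = (1/g) Σ q̄ Δp, with q in kg/kg and Δp in Pa (1 kg/m² of water = 1 mm).
Layer 1000–930 hPa: Δp = 70 hPa = 7000 Pa, q̄ = 0.013 kg/kg → 0.013 × 7000 / 9.8 = 9.29 mm
Layer 930–600 hPa: Δp = 330 hPa = 33000 Pa, q̄ = 0.0059 kg/kg → 0.0059 × 33000 / 9.8 = 19.87 mm
Layer 600–480 hPa: Δp = 120 hPa = 12000 Pa, q̄ = 0.0032 kg/kg → 0.0032 × 12000 / 9.8 = 3.92 mm
Layer 480–300 hPa: Δp = 180 hPa = 18000 Pa, q̄ = 0.0018 kg/kg → 0.0018 × 18000 / 9.8 = 3.31 mm
PW = 9.29 + 19.87 + 3.92 + 3.31 = 36.39 ≈ 36.4 mm.

PW ≈ 36.4 mm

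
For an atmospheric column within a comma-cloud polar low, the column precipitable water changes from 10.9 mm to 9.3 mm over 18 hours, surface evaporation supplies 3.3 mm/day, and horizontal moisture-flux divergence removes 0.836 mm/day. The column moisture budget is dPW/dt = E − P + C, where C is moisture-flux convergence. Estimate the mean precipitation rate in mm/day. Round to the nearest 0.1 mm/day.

P ≈ 4.6 mm/day

dPW/dt = (9.3 − 10.9) mm / (18/24 day) = -2.133 mm/day.
P = E + C − dPW/dt = 3.3 + (-0.836) − (-2.133) = 4.6 mm/day.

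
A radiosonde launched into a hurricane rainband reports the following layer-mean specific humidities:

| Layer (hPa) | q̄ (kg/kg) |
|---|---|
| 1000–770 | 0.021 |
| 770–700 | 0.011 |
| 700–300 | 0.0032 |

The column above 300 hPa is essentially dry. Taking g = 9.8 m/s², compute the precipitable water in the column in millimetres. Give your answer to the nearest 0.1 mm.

PW ≈ 70.2 mm

Precipitable water is the column-integrated vapour mass per unit area: PW = (1/g) Σ q̄ Δp, with q in kg/kg and Δp in Pa (1 kg/m² of water = 1 mm).
Layer 1000–770 hPa: Δp = 230 hPa = 23000 Pa, q̄ = 0.021 kg/kg → 0.021 × 23000 / 9.8 = 49.29 mm
Layer 770–700 hPa: Δp = 70 hPa = 7000 Pa, q̄ = 0.011 kg/kg → 0.011 × 7000 / 9.8 = 7.86 mm
Layer 700–300 hPa: Δp = 400 hPa = 40000 Pa, q̄ = 0.0032 kg/kg → 0.0032 × 40000 / 9.8 = 13.06 mm
PW = 49.29 + 7.86 + 13.06 = 70.21 ≈ 70.2 mm.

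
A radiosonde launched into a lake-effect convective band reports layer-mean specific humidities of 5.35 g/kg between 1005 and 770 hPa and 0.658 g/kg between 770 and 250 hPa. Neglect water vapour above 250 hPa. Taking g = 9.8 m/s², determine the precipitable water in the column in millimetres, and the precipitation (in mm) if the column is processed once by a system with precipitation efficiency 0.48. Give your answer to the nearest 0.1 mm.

Precipitable water is the column-integrated vapour mass per unit area: PW = (1/g) Σ q̄ Δp, with q in kg/kg and Δp in Pa (1 kg/m² of water = 1 mm).
Layer 1005–770 hPa: Δp = 235 hPa = 23500 Pa, q̄ = 0.00535 kg/kg → 0.00535 × 23500 / 9.8 = 12.83 mm
Layer 770–250 hPa: Δp = 520 hPa = 52000 Pa, q̄ = 0.000658 kg/kg → 0.000658 × 52000 / 9.8 = 3.49 mm
PW = 12.83 + 3.49 = 16.32 ≈ 16.3 mm.
Precipitation = ε × PW = 0.48 × 16.3 = 7.8 mm.

PW ≈ 16.3 mm; precipitation ≈ 7.8 mm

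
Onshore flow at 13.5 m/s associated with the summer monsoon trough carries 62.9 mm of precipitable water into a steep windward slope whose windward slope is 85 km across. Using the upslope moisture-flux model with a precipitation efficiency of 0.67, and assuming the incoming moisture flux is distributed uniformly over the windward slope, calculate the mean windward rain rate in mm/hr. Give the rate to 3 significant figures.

Incoming column moisture flux per unit ridge length: F = V × PW = 13.5 × 62.9 = 849.15 mm·m/s.
Spread over the 85 km slope with efficiency ε = 0.67: R = ε·F/W = 0.67 × 849.15 / 85000 m = 6.693e-03 mm/s.
R = 6.693e-03 × 3600 = 24.1 mm/hr.

R ≈ 24.1 mm/hr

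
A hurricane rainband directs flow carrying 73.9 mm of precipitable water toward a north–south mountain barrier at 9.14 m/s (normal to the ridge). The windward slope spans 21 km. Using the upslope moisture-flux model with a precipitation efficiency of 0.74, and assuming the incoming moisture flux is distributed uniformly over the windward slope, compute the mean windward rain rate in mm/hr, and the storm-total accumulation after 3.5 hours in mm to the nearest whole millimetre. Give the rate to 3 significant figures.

R ≈ 85.7 mm/hr; total ≈ 300 mm

Incoming column moisture flux per unit ridge length: F = V × PW = 9.14 × 73.9 = 675.446 mm·m/s.
Spread over the 21 km slope with efficiency ε = 0.74: R = ε·F/W = 0.74 × 675.446 / 21000 m = 2.380e-02 mm/s.
R = 2.380e-02 × 3600 = 85.7 mm/hr.
Over 3.5 h: total = 85.7 × 3.5 = 299.95 ≈ 300 mm.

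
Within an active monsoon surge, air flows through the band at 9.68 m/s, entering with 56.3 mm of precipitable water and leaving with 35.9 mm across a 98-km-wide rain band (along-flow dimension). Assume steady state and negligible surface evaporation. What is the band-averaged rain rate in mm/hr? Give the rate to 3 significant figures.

R ≈ 7.25 mm/hr

Column moisture flux per unit crosswind length is F = V × PW.
Inflow: F_in = 9.68 × 56.3 = 544.984 mm·m/s
Outflow: F_out = 9.68 × 35.9 = 347.512 mm·m/s
Steady-state rate R = (F_in − F_out)/L = (544.984 − 347.512) / 98000 m = 2.015e-03 mm/s.
R = 2.015e-03 × 3600 = 7.25 mm/hr.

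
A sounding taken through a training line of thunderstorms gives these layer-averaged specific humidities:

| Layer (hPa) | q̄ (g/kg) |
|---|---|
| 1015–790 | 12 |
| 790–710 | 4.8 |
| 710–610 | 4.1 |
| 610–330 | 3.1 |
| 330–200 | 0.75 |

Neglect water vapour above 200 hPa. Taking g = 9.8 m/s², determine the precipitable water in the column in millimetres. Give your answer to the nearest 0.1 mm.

PW ≈ 45.5 mm

Precipitable water is the column-integrated vapour mass per unit area: PW = (1/g) Σ q̄ Δp, with q in kg/kg and Δp in Pa (1 kg/m² of water = 1 mm).
Layer 1015–790 hPa: Δp = 225 hPa = 22500 Pa, q̄ = 0.012 kg/kg → 0.012 × 22500 / 9.8 = 27.55 mm
Layer 790–710 hPa: Δp = 80 hPa = 8000 Pa, q̄ = 0.0048 kg/kg → 0.0048 × 8000 / 9.8 = 3.92 mm
Layer 710–610 hPa: Δp = 100 hPa = 10000 Pa, q̄ = 0.0041 kg/kg → 0.0041 × 10000 / 9.8 = 4.18 mm
Layer 610–330 hPa: Δp = 280 hPa = 28000 Pa, q̄ = 0.0031 kg/kg → 0.0031 × 28000 / 9.8 = 8.86 mm
Layer 330–200 hPa: Δp = 130 hPa = 13000 Pa, q̄ = 0.00075 kg/kg → 0.00075 × 13000 / 9.8 = 0.99 mm
PW = 27.55 + 3.92 + 4.18 + 8.86 + 0.99 = 45.50 ≈ 45.5 mm.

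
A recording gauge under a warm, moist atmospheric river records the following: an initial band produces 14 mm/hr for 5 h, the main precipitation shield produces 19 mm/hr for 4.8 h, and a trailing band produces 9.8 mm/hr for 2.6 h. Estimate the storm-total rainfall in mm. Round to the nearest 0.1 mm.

Total = Σ Rᵢ Δtᵢ = 14 × 5 + 19 × 4.8 + 9.8 × 2.6
      = 70 + 91.2 + 25.48 = 186.7 mm.

total ≈ 186.7 mm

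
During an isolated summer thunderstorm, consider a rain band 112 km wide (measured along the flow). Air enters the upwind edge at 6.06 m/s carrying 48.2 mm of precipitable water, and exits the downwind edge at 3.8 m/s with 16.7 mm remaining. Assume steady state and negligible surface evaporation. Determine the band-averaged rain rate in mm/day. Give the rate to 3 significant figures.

R ≈ 176 mm/day

Column moisture flux per unit crosswind length is F = V × PW.
Inflow: F_in = 6.06 × 48.2 = 292.092 mm·m/s
Outflow: F_out = 3.8 × 16.7 = 63.46 mm·m/s
Steady-state rate R = (F_in − F_out)/L = (292.092 − 63.46) / 112000 m = 2.041e-03 mm/s.
R = 2.041e-03 × 3600 × 24 = 176 mm/day.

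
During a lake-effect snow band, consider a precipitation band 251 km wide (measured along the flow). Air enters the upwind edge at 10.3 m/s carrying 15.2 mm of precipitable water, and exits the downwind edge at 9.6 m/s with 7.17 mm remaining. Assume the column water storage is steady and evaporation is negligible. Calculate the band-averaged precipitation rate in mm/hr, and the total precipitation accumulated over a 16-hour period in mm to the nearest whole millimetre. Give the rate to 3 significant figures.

R ≈ 1.26 mm/hr; total ≈ 20 mm

Column moisture flux per unit crosswind length is F = V × PW.
Inflow: F_in = 10.3 × 15.2 = 156.56 mm·m/s
Outflow: F_out = 9.6 × 7.17 = 68.832 mm·m/s
Steady-state rate R = (F_in − F_out)/L = (156.56 − 68.832) / 251000 m = 3.495e-04 mm/s.
R = 3.495e-04 × 3600 = 1.26 mm/hr.
Over 16 h: total = 1.26 × 16 = 20.16 ≈ 20 mm.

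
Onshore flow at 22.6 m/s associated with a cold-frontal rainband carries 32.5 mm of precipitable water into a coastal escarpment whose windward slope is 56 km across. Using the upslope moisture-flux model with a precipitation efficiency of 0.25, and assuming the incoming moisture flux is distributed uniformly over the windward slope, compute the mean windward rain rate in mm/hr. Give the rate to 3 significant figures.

R ≈ 11.8 mm/hr

Incoming column moisture flux per unit ridge length: F = V × PW = 22.6 × 32.5 = 734.5 mm·m/s.
Spread over the 56 km slope with efficiency ε = 0.25: R = ε·F/W = 0.25 × 734.5 / 56000 m = 3.279e-03 mm/s.
R = 3.279e-03 × 3600 = 11.8 mm/hr.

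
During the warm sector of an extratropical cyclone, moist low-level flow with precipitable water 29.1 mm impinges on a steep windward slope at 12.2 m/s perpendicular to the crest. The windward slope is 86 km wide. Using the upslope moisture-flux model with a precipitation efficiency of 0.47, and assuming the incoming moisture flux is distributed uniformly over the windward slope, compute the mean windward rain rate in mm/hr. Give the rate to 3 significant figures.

R ≈ 6.98 mm/hr

Incoming column moisture flux per unit ridge length: F = V × PW = 12.2 × 29.1 = 355.02 mm·m/s.
Spread over the 86 km slope with efficiency ε = 0.47: R = ε·F/W = 0.47 × 355.02 / 86000 m = 1.940e-03 mm/s.
R = 1.940e-03 × 3600 = 6.98 mm/hr.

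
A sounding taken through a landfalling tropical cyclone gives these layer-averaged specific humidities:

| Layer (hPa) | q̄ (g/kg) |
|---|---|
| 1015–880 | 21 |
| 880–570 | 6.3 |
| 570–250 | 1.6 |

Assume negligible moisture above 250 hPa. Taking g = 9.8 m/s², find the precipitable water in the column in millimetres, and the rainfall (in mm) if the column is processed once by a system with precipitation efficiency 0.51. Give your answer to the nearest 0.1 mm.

PW ≈ 54.1 mm; rainfall ≈ 27.6 mm

Precipitable water is the column-integrated vapour mass per unit area: PW = (1/g) Σ q̄ Δp, with q in kg/kg and Δp in Pa (1 kg/m² of water = 1 mm).
Layer 1015–880 hPa: Δp = 135 hPa = 13500 Pa, q̄ = 0.021 kg/kg → 0.021 × 13500 / 9.8 = 28.93 mm
Layer 880–570 hPa: Δp = 310 hPa = 31000 Pa, q̄ = 0.0063 kg/kg → 0.0063 × 31000 / 9.8 = 19.93 mm
Layer 570–250 hPa: Δp = 320 hPa = 32000 Pa, q̄ = 0.0016 kg/kg → 0.0016 × 32000 / 9.8 = 5.22 mm
PW = 28.93 + 19.93 + 5.22 = 54.08 ≈ 54.1 mm.
Rainfall = ε × PW = 0.51 × 54.1 = 27.6 mm.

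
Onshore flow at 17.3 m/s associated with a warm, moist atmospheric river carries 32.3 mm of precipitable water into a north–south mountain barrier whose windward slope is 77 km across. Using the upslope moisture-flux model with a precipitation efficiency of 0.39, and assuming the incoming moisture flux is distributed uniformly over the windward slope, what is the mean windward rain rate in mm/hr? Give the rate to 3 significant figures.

Incoming column moisture flux per unit ridge length: F = V × PW = 17.3 × 32.3 = 558.79 mm·m/s.
Spread over the 77 km slope with efficiency ε = 0.39: R = ε·F/W = 0.39 × 558.79 / 77000 m = 2.830e-03 mm/s.
R = 2.830e-03 × 3600 = 10.2 mm/hr.

R ≈ 10.2 mm/hr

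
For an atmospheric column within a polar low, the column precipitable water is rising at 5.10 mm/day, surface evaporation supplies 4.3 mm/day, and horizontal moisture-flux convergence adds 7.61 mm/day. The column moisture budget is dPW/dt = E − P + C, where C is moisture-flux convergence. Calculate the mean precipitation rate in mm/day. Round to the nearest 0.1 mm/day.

P ≈ 6.8 mm/day

dPW/dt = +5.10 mm/day.
P = E + C − dPW/dt = 4.3 + (7.61) − (+5.10) = 6.8 mm/day.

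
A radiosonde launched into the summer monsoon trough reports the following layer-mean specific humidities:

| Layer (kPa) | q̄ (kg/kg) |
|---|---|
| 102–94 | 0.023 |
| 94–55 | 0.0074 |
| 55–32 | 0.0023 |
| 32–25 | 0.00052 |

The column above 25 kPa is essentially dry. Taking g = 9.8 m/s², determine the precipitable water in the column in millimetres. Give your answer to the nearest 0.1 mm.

PW ≈ 54.0 mm

Precipitable water is the column-integrated vapour mass per unit area: PW = (1/g) Σ q̄ Δp, with q in kg/kg and Δp in Pa (1 kg/m² of water = 1 mm).
Layer 102–94 kPa: Δp = 80 hPa = 8000 Pa, q̄ = 0.023 kg/kg → 0.023 × 8000 / 9.8 = 18.78 mm
Layer 94–55 kPa: Δp = 390 hPa = 39000 Pa, q̄ = 0.0074 kg/kg → 0.0074 × 39000 / 9.8 = 29.45 mm
Layer 55–32 kPa: Δp = 230 hPa = 23000 Pa, q̄ = 0.0023 kg/kg → 0.0023 × 23000 / 9.8 = 5.40 mm
Layer 32–25 kPa: Δp = 70 hPa = 7000 Pa, q̄ = 0.00052 kg/kg → 0.00052 × 7000 / 9.8 = 0.37 mm
PW = 18.78 + 29.45 + 5.40 + 0.37 = 54.00 ≈ 54.0 mm.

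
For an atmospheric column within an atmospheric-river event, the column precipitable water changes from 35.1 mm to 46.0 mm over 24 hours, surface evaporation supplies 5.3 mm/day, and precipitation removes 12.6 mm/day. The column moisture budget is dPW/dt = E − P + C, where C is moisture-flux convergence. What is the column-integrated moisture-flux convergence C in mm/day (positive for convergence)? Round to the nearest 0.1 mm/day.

dPW/dt = (46.0 − 35.1) mm / (24/24 day) = +10.900 mm/day.
C = dPW/dt − E + P = (+10.900) − 5.3 + 12.6 = 18.2 mm/day.

C ≈ 18.2 mm/day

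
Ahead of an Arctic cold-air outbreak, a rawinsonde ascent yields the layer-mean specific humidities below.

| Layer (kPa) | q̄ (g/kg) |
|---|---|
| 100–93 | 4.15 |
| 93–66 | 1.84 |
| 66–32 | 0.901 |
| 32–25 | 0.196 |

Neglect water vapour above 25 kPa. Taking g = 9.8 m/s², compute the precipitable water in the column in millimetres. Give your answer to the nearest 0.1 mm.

Precipitable water is the column-integrated vapour mass per unit area: PW = (1/g) Σ q̄ Δp, with q in kg/kg and Δp in Pa (1 kg/m² of water = 1 mm).
Layer 100–93 kPa: Δp = 70 hPa = 7000 Pa, q̄ = 0.00415 kg/kg → 0.00415 × 7000 / 9.8 = 2.96 mm
Layer 93–66 kPa: Δp = 270 hPa = 27000 Pa, q̄ = 0.00184 kg/kg → 0.00184 × 27000 / 9.8 = 5.07 mm
Layer 66–32 kPa: Δp = 340 hPa = 34000 Pa, q̄ = 0.000901 kg/kg → 0.000901 × 34000 / 9.8 = 3.13 mm
Layer 32–25 kPa: Δp = 70 hPa = 7000 Pa, q̄ = 0.000196 kg/kg → 0.000196 × 7000 / 9.8 = 0.14 mm
PW = 2.96 + 5.07 + 3.13 + 0.14 = 11.30 ≈ 11.3 mm.

PW ≈ 11.3 mm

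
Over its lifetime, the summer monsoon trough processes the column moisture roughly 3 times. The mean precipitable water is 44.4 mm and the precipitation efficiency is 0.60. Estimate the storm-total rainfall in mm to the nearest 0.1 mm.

Each cycle deposits ε × PW = 0.60 × 44.4 = 26.64 mm.
Over 3 cycles: 3 × 26.64 = 79.9 mm.

rainfall ≈ 79.9 mm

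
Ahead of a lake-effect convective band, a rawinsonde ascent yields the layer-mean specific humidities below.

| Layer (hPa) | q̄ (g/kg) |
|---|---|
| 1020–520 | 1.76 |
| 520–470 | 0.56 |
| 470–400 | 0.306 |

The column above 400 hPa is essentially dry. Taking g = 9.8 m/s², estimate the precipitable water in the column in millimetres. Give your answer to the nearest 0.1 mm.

PW ≈ 9.5 mm

Precipitable water is the column-integrated vapour mass per unit area: PW = (1/g) Σ q̄ Δp, with q in kg/kg and Δp in Pa (1 kg/m² of water = 1 mm).
Layer 1020–520 hPa: Δp = 500 hPa = 50000 Pa, q̄ = 0.00176 kg/kg → 0.00176 × 50000 / 9.8 = 8.98 mm
Layer 520–470 hPa: Δp = 50 hPa = 5000 Pa, q̄ = 0.00056 kg/kg → 0.00056 × 5000 / 9.8 = 0.29 mm
Layer 470–400 hPa: Δp = 70 hPa = 7000 Pa, q̄ = 0.000306 kg/kg → 0.000306 × 7000 / 9.8 = 0.22 mm
PW = 8.98 + 0.29 + 0.22 = 9.49 ≈ 9.5 mm.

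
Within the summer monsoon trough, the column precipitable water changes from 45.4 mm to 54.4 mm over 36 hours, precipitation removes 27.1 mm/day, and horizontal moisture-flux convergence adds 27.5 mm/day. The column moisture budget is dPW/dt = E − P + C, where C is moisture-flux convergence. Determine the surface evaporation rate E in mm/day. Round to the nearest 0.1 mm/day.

dPW/dt = (54.4 − 45.4) mm / (36/24 day) = +6.000 mm/day.
E = dPW/dt + P − C = (+6.000) + 27.1 − (27.5) = 5.6 mm/day.

E ≈ 5.6 mm/day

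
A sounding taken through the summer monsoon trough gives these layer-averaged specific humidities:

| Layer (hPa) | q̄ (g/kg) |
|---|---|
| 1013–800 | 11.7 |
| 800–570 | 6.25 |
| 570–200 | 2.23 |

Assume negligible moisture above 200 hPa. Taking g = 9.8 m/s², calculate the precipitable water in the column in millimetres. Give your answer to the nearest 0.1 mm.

Precipitable water is the column-integrated vapour mass per unit area: PW = (1/g) Σ q̄ Δp, with q in kg/kg and Δp in Pa (1 kg/m² of water = 1 mm).
Layer 1013–800 hPa: Δp = 213 hPa = 21300 Pa, q̄ = 0.0117 kg/kg → 0.0117 × 21300 / 9.8 = 25.43 mm
Layer 800–570 hPa: Δp = 230 hPa = 23000 Pa, q̄ = 0.00625 kg/kg → 0.00625 × 23000 / 9.8 = 14.67 mm
Layer 570–200 hPa: Δp = 370 hPa = 37000 Pa, q̄ = 0.00223 kg/kg → 0.00223 × 37000 / 9.8 = 8.42 mm
PW = 25.43 + 14.67 + 8.42 = 48.52 ≈ 48.5 mm.

PW ≈ 48.5 mm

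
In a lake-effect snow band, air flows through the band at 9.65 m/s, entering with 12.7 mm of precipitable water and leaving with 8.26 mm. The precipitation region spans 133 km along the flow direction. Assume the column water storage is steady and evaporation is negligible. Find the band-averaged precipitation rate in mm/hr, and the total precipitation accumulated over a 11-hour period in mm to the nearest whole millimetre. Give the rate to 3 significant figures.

R ≈ 1.16 mm/hr; total ≈ 13 mm

Column moisture flux per unit crosswind length is F = V × PW.
Inflow: F_in = 9.65 × 12.7 = 122.555 mm·m/s
Outflow: F_out = 9.65 × 8.26 = 79.709 mm·m/s
Steady-state rate R = (F_in − F_out)/L = (122.555 − 79.709) / 133000 m = 3.222e-04 mm/s.
R = 3.222e-04 × 3600 = 1.16 mm/hr.
Over 11 h: total = 1.16 × 11 = 12.76 ≈ 13 mm.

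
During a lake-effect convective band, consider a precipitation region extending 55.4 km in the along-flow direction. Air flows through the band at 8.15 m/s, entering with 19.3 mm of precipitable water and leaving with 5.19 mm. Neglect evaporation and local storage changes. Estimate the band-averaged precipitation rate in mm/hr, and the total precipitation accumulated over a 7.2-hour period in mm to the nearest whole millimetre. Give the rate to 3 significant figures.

R ≈ 7.47 mm/hr; total ≈ 54 mm

Column moisture flux per unit crosswind length is F = V × PW.
Inflow: F_in = 8.15 × 19.3 = 157.295 mm·m/s
Outflow: F_out = 8.15 × 5.19 = 42.2985 mm·m/s
Steady-state rate R = (F_in − F_out)/L = (157.295 − 42.2985) / 55400 m = 2.076e-03 mm/s.
R = 2.076e-03 × 3600 = 7.47 mm/hr.
Over 7.2 h: total = 7.47 × 7.2 = 53.784 ≈ 54 mm.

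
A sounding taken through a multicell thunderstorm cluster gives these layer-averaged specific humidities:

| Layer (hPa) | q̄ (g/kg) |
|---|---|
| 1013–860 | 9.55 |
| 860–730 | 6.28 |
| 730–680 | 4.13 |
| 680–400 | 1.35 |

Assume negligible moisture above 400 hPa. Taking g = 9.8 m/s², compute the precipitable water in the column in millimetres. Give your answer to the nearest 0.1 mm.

PW ≈ 29.2 mm

Precipitable water is the column-integrated vapour mass per unit area: PW = (1/g) Σ q̄ Δp, with q in kg/kg and Δp in Pa (1 kg/m² of water = 1 mm).
Layer 1013–860 hPa: Δp = 153 hPa = 15300 Pa, q̄ = 0.00955 kg/kg → 0.00955 × 15300 / 9.8 = 14.91 mm
Layer 860–730 hPa: Δp = 130 hPa = 13000 Pa, q̄ = 0.00628 kg/kg → 0.00628 × 13000 / 9.8 = 8.33 mm
Layer 730–680 hPa: Δp = 50 hPa = 5000 Pa, q̄ = 0.00413 kg/kg → 0.00413 × 5000 / 9.8 = 2.11 mm
Layer 680–400 hPa: Δp = 280 hPa = 28000 Pa, q̄ = 0.00135 kg/kg → 0.00135 × 28000 / 9.8 = 3.86 mm
PW = 14.91 + 8.33 + 2.11 + 3.86 = 29.21 ≈ 29.2 mm.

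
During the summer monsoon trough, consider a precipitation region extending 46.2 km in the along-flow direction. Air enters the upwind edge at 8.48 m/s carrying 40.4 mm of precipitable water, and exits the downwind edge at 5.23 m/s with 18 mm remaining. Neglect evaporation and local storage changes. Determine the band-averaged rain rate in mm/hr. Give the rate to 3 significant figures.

Column moisture flux per unit crosswind length is F = V × PW.
Inflow: F_in = 8.48 × 40.4 = 342.592 mm·m/s
Outflow: F_out = 5.23 × 18 = 94.14 mm·m/s
Steady-state rate R = (F_in − F_out)/L = (342.592 − 94.14) / 46200 m = 5.378e-03 mm/s.
R = 5.378e-03 × 3600 = 19.4 mm/hr.

R ≈ 19.4 mm/hr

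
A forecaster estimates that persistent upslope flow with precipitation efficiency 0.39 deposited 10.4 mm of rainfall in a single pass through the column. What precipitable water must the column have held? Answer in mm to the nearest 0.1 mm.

PW ≈ 26.7 mm

PW = rainfall / ε = 10.4 / 0.39 = 26.7 mm.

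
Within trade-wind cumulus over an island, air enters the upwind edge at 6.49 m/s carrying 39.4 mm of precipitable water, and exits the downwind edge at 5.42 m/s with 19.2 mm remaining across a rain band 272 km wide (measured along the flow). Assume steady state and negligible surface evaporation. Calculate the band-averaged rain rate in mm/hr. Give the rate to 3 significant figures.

Column moisture flux per unit crosswind length is F = V × PW.
Inflow: F_in = 6.49 × 39.4 = 255.706 mm·m/s
Outflow: F_out = 5.42 × 19.2 = 104.064 mm·m/s
Steady-state rate R = (F_in − F_out)/L = (255.706 − 104.064) / 272000 m = 5.575e-04 mm/s.
R = 5.575e-04 × 3600 = 2.01 mm/hr.

R ≈ 2.01 mm/hr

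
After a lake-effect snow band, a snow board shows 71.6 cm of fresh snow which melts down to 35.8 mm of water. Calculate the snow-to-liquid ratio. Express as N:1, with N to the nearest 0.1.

ratio ≈ 20.0

Ratio = snow depth / SWE = 716 mm / 35.8 mm = 20.0, i.e. 20.0:1.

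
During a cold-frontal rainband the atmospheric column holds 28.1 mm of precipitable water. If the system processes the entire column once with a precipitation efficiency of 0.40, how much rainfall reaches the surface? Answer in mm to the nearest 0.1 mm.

Rainfall = ε × PW = 0.40 × 28.1 = 11.2 mm.

rainfall ≈ 11.2 mm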